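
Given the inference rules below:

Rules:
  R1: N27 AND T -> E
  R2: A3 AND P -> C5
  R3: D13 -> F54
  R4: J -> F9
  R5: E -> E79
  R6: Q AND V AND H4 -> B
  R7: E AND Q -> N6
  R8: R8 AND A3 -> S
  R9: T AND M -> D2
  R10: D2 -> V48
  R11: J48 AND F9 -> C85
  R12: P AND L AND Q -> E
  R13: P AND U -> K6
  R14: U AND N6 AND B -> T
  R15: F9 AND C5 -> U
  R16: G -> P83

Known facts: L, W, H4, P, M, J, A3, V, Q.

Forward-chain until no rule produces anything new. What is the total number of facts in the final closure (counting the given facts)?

[1] R2 [A3 AND P -> C5]; R4 [J -> F9]; R6 [Q AND V AND H4 -> B]; R12 [P AND L AND Q -> E]. ⇒ new: C5, F9, B, E.
[2] R5 [E -> E79]; R7 [E AND Q -> N6]; R15 [F9 AND C5 -> U]. ⇒ new: E79, N6, U.
[3] R13 [P AND U -> K6]; R14 [U AND N6 AND B -> T]. ⇒ new: K6, T.
[4] R9 [T AND M -> D2]. ⇒ new: D2.
[5] R10 [D2 -> V48]. ⇒ new: V48.
Closure: {A3, B, C5, D2, E, E79, F9, H4, J, K6, L, M, N6, P, Q, T, U, V, V48, W} — 20 facts.

20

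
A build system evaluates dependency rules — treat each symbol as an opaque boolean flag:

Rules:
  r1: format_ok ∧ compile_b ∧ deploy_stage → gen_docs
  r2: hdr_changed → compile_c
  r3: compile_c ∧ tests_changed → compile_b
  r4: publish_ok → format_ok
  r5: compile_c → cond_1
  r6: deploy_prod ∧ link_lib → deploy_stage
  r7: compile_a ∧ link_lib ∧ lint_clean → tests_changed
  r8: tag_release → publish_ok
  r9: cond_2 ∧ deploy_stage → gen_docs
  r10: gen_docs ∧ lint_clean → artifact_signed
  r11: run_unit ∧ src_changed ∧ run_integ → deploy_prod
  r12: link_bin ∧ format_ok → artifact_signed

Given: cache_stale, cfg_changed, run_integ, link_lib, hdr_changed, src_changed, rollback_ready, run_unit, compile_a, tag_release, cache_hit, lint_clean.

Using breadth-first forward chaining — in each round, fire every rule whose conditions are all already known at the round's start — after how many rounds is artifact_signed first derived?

4

Round 1 fires r2, r7, r8, r11, giving compile_c, tests_changed, publish_ok, deploy_prod.
Round 2 fires r3, r4, r5, r6, giving compile_b, format_ok, cond_1, deploy_stage.
Round 3 fires r1, giving gen_docs.
Round 4 fires r10, giving artifact_signed.
artifact_signed first appears in round 4.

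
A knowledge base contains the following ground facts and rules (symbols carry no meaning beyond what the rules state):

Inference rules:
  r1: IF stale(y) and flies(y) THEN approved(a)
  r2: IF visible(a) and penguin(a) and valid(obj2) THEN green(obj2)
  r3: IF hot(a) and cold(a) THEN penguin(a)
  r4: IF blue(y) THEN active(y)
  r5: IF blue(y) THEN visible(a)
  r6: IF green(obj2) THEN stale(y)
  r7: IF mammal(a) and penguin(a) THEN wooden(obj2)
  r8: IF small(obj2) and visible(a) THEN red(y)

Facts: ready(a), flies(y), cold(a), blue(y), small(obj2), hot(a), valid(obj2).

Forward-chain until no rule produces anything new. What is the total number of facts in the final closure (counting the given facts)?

14

[1] r3 [IF hot(a) and cold(a) THEN penguin(a)]; r4 [IF blue(y) THEN active(y)]; r5 [IF blue(y) THEN visible(a)]. ⇒ new: penguin(a), active(y), visible(a).
[2] r2 [IF visible(a) and penguin(a) and valid(obj2) THEN green(obj2)]; r8 [IF small(obj2) and visible(a) THEN red(y)]. ⇒ new: green(obj2), red(y).
[3] r6 [IF green(obj2) THEN stale(y)]. ⇒ new: stale(y).
[4] r1 [IF stale(y) and flies(y) THEN approved(a)]. ⇒ new: approved(a).
Closure: {active(y), approved(a), blue(y), cold(a), flies(y), green(obj2), hot(a), penguin(a), ready(a), red(y), small(obj2), stale(y), valid(obj2), visible(a)} — 14 facts.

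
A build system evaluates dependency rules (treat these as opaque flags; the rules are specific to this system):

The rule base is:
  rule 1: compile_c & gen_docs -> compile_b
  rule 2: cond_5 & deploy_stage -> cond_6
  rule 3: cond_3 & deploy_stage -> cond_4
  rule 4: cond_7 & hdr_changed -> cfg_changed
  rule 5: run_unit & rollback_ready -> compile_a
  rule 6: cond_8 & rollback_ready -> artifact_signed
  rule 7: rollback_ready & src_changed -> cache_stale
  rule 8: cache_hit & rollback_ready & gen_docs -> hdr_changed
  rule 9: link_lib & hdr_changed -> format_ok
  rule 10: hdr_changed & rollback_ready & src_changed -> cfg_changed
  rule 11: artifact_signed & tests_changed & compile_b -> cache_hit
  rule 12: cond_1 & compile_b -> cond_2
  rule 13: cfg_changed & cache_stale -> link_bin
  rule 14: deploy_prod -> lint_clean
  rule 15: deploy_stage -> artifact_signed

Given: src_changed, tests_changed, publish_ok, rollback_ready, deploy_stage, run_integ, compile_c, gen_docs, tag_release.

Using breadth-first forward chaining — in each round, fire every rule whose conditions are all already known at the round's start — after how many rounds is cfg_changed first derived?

4

Round 1: rule 1 [compile_c & gen_docs -> compile_b]; rule 7 [rollback_ready & src_changed -> cache_stale]; rule 15 [deploy_stage -> artifact_signed]. Adds compile_b, cache_stale, artifact_signed.
Round 2: rule 11 [artifact_signed & tests_changed & compile_b -> cache_hit]. Adds cache_hit.
Round 3: rule 8 [cache_hit & rollback_ready & gen_docs -> hdr_changed]. Adds hdr_changed.
Round 4: rule 10 [hdr_changed & rollback_ready & src_changed -> cfg_changed]. Adds cfg_changed.
cfg_changed first appears in round 4.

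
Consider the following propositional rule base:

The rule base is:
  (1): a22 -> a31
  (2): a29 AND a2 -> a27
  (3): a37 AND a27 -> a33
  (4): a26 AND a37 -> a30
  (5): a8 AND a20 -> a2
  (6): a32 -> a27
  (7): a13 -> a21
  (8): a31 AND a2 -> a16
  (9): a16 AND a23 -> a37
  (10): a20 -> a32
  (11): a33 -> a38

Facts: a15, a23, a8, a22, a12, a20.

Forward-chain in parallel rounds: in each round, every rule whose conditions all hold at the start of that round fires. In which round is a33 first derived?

[1] (1) [a22 -> a31]; (5) [a8 AND a20 -> a2]; (10) [a20 -> a32]. ⇒ new: a31, a2, a32.
[2] (6) [a32 -> a27]; (8) [a31 AND a2 -> a16]. ⇒ new: a27, a16.
[3] (9) [a16 AND a23 -> a37]. ⇒ new: a37.
[4] (3) [a37 AND a27 -> a33]. ⇒ new: a33.
a33 first appears in round 4.

4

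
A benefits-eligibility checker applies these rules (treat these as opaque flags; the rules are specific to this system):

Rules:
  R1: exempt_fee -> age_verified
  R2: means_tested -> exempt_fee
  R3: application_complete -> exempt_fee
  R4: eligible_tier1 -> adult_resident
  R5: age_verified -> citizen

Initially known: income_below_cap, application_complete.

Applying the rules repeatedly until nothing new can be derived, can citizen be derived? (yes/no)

yes

Round 1: R3 [application_complete -> exempt_fee]. Adds exempt_fee.
Round 2: R1 [exempt_fee -> age_verified]. Adds age_verified.
Round 3: R5 [age_verified -> citizen]. Adds citizen.
citizen appears in round 3, so it is derivable.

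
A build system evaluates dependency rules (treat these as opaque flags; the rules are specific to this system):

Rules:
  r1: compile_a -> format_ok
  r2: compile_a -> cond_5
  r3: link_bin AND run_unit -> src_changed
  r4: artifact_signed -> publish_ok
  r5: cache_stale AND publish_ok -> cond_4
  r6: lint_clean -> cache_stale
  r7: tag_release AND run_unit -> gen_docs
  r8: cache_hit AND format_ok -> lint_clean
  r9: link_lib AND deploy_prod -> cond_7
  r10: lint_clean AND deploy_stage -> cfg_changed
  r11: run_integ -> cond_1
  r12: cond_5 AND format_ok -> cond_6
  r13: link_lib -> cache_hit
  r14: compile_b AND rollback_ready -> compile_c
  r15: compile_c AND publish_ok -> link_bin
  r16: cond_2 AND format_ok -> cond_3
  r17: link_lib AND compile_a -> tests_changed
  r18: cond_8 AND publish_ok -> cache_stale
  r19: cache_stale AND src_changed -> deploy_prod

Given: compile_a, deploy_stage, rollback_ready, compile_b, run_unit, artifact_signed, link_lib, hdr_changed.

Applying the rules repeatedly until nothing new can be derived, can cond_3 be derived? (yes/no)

Round 1 fires r1, r2, r4, r13, r14, r17, giving format_ok, cond_5, publish_ok, cache_hit, compile_c, tests_changed.
Round 2 fires r8, r12, r15, giving lint_clean, cond_6, link_bin.
Round 3 fires r3, r6, r10, giving src_changed, cache_stale, cfg_changed.
Round 4 fires r5, r19, giving cond_4, deploy_prod.
Round 5 fires r9, giving cond_7.
Fixed point reached. cond_3 is concluded only by r16; r16 needs cond_2 (never derived).

no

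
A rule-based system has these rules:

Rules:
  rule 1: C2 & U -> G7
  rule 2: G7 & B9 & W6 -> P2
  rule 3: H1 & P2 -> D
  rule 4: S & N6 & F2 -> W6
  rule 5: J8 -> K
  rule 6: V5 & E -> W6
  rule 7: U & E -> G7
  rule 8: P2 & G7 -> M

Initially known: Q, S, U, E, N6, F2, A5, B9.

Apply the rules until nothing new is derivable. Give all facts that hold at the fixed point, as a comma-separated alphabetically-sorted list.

A5, B9, E, F2, G7, M, N6, P2, Q, S, U, W6

[1] rule 4 [S & N6 & F2 -> W6]; rule 7 [U & E -> G7]. ⇒ new: W6, G7.
[2] rule 2 [G7 & B9 & W6 -> P2]. ⇒ new: P2.
[3] rule 8 [P2 & G7 -> M]. ⇒ new: M.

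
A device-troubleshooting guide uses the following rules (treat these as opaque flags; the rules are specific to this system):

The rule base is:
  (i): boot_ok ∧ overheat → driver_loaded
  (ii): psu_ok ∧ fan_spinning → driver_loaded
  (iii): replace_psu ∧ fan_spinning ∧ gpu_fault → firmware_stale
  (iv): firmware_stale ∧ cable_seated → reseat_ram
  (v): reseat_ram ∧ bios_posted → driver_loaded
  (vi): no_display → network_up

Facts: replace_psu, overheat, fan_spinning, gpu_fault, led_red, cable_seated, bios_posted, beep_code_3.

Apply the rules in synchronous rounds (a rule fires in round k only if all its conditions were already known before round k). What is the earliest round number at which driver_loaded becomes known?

3

[1] (iii) [replace_psu ∧ fan_spinning ∧ gpu_fault → firmware_stale]. ⇒ new: firmware_stale.
[2] (iv) [firmware_stale ∧ cable_seated → reseat_ram]. ⇒ new: reseat_ram.
[3] (v) [reseat_ram ∧ bios_posted → driver_loaded]. ⇒ new: driver_loaded.
driver_loaded first appears in round 3.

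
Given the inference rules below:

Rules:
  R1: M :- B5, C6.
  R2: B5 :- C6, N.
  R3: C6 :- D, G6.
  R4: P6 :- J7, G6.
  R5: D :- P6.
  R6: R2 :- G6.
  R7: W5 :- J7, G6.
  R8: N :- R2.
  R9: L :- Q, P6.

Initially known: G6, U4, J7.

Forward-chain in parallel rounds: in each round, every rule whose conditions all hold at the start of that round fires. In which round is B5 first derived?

Round 1 fires R4, R6, R7, giving P6, R2, W5.
Round 2 fires R5, R8, giving D, N.
Round 3 fires R3, giving C6.
Round 4 fires R2, giving B5.
B5 first appears in round 4.

4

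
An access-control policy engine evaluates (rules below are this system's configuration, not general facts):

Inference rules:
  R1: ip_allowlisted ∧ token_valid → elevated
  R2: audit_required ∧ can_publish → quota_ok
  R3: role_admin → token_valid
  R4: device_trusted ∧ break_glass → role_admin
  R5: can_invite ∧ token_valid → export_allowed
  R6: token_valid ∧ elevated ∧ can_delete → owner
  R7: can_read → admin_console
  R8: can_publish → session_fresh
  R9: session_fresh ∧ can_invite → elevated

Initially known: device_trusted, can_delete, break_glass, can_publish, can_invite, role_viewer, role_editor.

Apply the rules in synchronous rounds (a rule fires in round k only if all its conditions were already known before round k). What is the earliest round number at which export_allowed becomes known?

[1] R4 [device_trusted ∧ break_glass → role_admin]; R8 [can_publish → session_fresh]. ⇒ new: role_admin, session_fresh.
[2] R3 [role_admin → token_valid]; R9 [session_fresh ∧ can_invite → elevated]. ⇒ new: token_valid, elevated.
[3] R5 [can_invite ∧ token_valid → export_allowed]; R6 [token_valid ∧ elevated ∧ can_delete → owner]. ⇒ new: export_allowed, owner.
export_allowed first appears in round 3.

3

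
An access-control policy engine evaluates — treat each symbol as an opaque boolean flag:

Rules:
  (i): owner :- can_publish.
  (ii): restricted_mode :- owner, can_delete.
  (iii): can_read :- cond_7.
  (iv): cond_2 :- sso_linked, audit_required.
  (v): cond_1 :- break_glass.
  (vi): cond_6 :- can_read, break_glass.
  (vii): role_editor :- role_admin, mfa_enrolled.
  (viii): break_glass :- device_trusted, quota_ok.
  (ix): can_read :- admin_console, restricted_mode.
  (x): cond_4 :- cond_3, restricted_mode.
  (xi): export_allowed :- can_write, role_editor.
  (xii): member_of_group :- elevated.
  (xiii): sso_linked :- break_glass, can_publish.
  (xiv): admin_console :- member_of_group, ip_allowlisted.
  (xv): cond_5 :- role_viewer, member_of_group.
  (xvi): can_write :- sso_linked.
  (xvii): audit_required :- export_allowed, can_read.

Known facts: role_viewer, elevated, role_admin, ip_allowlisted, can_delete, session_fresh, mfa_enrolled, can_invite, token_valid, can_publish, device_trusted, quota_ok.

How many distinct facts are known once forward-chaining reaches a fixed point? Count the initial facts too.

Round 1: (i) [owner :- can_publish.]; (vii) [role_editor :- role_admin, mfa_enrolled.]; (viii) [break_glass :- device_trusted, quota_ok.]; (xii) [member_of_group :- elevated.]. Adds owner, role_editor, break_glass, member_of_group.
Round 2: (ii) [restricted_mode :- owner, can_delete.]; (v) [cond_1 :- break_glass.]; (xiii) [sso_linked :- break_glass, can_publish.]; (xiv) [admin_console :- member_of_group, ip_allowlisted.]; (xv) [cond_5 :- role_viewer, member_of_group.]. Adds restricted_mode, cond_1, sso_linked, admin_console, cond_5.
Round 3: (ix) [can_read :- admin_console, restricted_mode.]; (xvi) [can_write :- sso_linked.]. Adds can_read, can_write.
Round 4: (vi) [cond_6 :- can_read, break_glass.]; (xi) [export_allowed :- can_write, role_editor.]. Adds cond_6, export_allowed.
Round 5: (xvii) [audit_required :- export_allowed, can_read.]. Adds audit_required.
Round 6: (iv) [cond_2 :- sso_linked, audit_required.]. Adds cond_2.
Closure: {admin_console, audit_required, break_glass, can_delete, can_invite, can_publish, can_read, can_write, cond_1, cond_2, cond_5, cond_6, device_trusted, elevated, export_allowed, ip_allowlisted, member_of_group, mfa_enrolled, owner, quota_ok, restricted_mode, role_admin, role_editor, role_viewer, session_fresh, sso_linked, token_valid} — 27 facts.

27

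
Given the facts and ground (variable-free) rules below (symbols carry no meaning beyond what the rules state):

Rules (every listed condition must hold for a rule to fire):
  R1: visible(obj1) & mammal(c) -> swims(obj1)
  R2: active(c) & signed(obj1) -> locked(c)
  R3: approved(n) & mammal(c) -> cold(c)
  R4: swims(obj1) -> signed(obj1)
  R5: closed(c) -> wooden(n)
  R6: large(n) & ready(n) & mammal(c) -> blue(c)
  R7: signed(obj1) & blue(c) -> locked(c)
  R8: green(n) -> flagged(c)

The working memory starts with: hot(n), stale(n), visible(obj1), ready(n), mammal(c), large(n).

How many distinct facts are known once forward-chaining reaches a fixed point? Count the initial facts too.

10

[1] R1 [visible(obj1) & mammal(c) -> swims(obj1)]; R6 [large(n) & ready(n) & mammal(c) -> blue(c)]. ⇒ new: swims(obj1), blue(c).
[2] R4 [swims(obj1) -> signed(obj1)]. ⇒ new: signed(obj1).
[3] R7 [signed(obj1) & blue(c) -> locked(c)]. ⇒ new: locked(c).
Closure: {blue(c), hot(n), large(n), locked(c), mammal(c), ready(n), signed(obj1), stale(n), swims(obj1), visible(obj1)} — 10 facts.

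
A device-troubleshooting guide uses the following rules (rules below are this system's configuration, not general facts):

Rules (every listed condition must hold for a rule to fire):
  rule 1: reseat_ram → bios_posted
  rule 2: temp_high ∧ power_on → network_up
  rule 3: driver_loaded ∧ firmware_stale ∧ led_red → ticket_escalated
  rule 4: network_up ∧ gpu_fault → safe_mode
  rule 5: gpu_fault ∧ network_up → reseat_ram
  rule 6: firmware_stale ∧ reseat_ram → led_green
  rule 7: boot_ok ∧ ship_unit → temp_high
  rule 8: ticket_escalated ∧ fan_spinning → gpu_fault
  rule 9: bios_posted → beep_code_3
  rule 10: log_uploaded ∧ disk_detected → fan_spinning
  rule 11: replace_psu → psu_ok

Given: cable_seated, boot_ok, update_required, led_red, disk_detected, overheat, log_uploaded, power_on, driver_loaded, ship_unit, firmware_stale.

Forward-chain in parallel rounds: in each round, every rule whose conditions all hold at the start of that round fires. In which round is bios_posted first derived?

Round 1: rule 3 [driver_loaded ∧ firmware_stale ∧ led_red → ticket_escalated]; rule 7 [boot_ok ∧ ship_unit → temp_high]; rule 10 [log_uploaded ∧ disk_detected → fan_spinning]. Adds ticket_escalated, temp_high, fan_spinning.
Round 2: rule 2 [temp_high ∧ power_on → network_up]; rule 8 [ticket_escalated ∧ fan_spinning → gpu_fault]. Adds network_up, gpu_fault.
Round 3: rule 4 [network_up ∧ gpu_fault → safe_mode]; rule 5 [gpu_fault ∧ network_up → reseat_ram]. Adds safe_mode, reseat_ram.
Round 4: rule 1 [reseat_ram → bios_posted]; rule 6 [firmware_stale ∧ reseat_ram → led_green]. Adds bios_posted, led_green.
bios_posted first appears in round 4.

4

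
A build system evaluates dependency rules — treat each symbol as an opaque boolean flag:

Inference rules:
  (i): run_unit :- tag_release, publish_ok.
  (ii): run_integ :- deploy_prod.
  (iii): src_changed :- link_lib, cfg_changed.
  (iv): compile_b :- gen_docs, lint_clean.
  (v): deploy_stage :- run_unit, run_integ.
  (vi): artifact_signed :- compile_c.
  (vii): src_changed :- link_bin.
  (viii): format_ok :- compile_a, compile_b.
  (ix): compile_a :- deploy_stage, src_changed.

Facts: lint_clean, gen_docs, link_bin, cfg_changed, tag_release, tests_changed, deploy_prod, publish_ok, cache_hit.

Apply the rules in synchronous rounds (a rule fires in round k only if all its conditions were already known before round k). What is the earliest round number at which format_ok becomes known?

Round 1: (i) [run_unit :- tag_release, publish_ok.]; (ii) [run_integ :- deploy_prod.]; (iv) [compile_b :- gen_docs, lint_clean.]; (vii) [src_changed :- link_bin.]. New: run_unit, run_integ, compile_b, src_changed.
Round 2: (v) [deploy_stage :- run_unit, run_integ.]. New: deploy_stage.
Round 3: (ix) [compile_a :- deploy_stage, src_changed.]. New: compile_a.
Round 4: (viii) [format_ok :- compile_a, compile_b.]. New: format_ok.
format_ok first appears in round 4.

4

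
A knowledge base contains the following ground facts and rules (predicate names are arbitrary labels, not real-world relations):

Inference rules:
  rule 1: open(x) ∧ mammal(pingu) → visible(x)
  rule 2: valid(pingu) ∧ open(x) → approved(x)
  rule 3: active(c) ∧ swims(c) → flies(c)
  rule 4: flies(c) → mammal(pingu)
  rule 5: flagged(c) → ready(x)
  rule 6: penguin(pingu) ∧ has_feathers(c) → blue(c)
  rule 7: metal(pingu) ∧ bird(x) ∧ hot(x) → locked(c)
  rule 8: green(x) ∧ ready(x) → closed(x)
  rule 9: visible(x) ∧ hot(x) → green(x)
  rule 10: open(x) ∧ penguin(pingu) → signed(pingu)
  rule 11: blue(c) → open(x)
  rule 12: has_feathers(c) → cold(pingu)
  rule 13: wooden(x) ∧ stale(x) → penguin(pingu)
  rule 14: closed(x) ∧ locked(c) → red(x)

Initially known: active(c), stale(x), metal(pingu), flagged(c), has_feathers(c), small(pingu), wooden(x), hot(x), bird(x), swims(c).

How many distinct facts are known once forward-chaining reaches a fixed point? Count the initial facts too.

23

Round 1 — rule 3, rule 5, rule 7, rule 12, rule 13, derive flies(c), ready(x), locked(c), cold(pingu), penguin(pingu).
Round 2 — rule 4, rule 6, derive mammal(pingu), blue(c).
Round 3 — rule 11, derive open(x).
Round 4 — rule 1, rule 10, derive visible(x), signed(pingu).
Round 5 — rule 9, derive green(x).
Round 6 — rule 8, derive closed(x).
Round 7 — rule 14, derive red(x).
Closure: {active(c), bird(x), blue(c), closed(x), cold(pingu), flagged(c), flies(c), green(x), has_feathers(c), hot(x), locked(c), mammal(pingu), metal(pingu), open(x), penguin(pingu), ready(x), red(x), signed(pingu), small(pingu), stale(x), swims(c), visible(x), wooden(x)} — 23 facts.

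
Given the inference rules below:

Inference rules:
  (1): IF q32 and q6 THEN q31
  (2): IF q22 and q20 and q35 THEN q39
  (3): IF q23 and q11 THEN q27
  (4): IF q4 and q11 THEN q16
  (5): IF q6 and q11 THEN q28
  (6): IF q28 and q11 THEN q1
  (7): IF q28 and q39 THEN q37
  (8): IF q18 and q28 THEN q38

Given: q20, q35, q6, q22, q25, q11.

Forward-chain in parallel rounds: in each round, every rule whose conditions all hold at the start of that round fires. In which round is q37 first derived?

2

Round 1: (2) [IF q22 and q20 and q35 THEN q39]; (5) [IF q6 and q11 THEN q28]. New: q39, q28.
Round 2: (6) [IF q28 and q11 THEN q1]; (7) [IF q28 and q39 THEN q37]. New: q1, q37.
q37 first appears in round 2.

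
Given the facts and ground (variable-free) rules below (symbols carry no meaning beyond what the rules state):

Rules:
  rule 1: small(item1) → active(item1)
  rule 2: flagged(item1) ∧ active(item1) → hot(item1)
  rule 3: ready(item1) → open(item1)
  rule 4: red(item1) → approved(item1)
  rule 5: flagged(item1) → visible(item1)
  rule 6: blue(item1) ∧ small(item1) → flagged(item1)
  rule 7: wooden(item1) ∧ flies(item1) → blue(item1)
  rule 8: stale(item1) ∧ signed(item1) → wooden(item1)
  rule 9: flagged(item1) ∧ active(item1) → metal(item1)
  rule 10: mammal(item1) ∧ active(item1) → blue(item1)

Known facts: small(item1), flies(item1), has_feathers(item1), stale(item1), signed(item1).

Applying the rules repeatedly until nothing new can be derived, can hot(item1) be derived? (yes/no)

Round 1: rule 1 [small(item1) → active(item1)]; rule 8 [stale(item1) ∧ signed(item1) → wooden(item1)]. Adds active(item1), wooden(item1).
Round 2: rule 7 [wooden(item1) ∧ flies(item1) → blue(item1)]. Adds blue(item1).
Round 3: rule 6 [blue(item1) ∧ small(item1) → flagged(item1)]. Adds flagged(item1).
Round 4: rule 2 [flagged(item1) ∧ active(item1) → hot(item1)]; rule 5 [flagged(item1) → visible(item1)]; rule 9 [flagged(item1) ∧ active(item1) → metal(item1)]. Adds hot(item1), visible(item1), metal(item1).
hot(item1) appears in round 4, so it is derivable.

yes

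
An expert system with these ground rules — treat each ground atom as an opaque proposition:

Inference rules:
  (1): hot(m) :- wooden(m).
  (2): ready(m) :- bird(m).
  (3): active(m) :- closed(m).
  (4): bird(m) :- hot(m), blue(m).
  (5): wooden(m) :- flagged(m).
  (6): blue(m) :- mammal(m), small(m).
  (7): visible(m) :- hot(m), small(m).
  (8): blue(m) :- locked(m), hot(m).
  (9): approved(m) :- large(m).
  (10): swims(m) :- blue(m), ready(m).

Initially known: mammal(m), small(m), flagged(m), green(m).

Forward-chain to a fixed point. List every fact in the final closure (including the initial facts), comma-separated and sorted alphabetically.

bird(m), blue(m), flagged(m), green(m), hot(m), mammal(m), ready(m), small(m), swims(m), visible(m), wooden(m)

Round 1: (5) [wooden(m) :- flagged(m).]; (6) [blue(m) :- mammal(m), small(m).]. Adds wooden(m), blue(m).
Round 2: (1) [hot(m) :- wooden(m).]. Adds hot(m).
Round 3: (4) [bird(m) :- hot(m), blue(m).]; (7) [visible(m) :- hot(m), small(m).]. Adds bird(m), visible(m).
Round 4: (2) [ready(m) :- bird(m).]. Adds ready(m).
Round 5: (10) [swims(m) :- blue(m), ready(m).]. Adds swims(m).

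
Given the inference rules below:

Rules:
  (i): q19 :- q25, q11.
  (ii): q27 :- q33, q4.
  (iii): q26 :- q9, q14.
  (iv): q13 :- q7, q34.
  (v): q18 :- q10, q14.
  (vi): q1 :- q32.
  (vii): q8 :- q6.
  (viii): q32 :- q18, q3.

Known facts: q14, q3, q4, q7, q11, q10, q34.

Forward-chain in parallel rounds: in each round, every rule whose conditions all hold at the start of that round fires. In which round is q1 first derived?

Round 1: (iv) [q13 :- q7, q34.]; (v) [q18 :- q10, q14.]. New: q13, q18.
Round 2: (viii) [q32 :- q18, q3.]. New: q32.
Round 3: (vi) [q1 :- q32.]. New: q1.
q1 first appears in round 3.

3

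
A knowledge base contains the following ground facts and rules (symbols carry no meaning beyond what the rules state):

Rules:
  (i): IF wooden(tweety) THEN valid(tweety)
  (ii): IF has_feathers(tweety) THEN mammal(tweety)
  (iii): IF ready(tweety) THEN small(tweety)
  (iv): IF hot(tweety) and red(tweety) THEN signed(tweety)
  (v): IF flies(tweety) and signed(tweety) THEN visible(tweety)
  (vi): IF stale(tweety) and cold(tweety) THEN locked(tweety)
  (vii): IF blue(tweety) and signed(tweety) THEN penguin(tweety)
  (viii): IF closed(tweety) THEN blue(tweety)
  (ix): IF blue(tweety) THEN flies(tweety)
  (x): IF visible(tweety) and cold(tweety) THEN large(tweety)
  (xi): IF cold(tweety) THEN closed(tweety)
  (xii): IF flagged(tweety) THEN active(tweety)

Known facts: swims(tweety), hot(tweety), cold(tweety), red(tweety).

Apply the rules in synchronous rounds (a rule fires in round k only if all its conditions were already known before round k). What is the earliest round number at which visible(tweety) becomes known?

4

[1] (iv) [IF hot(tweety) and red(tweety) THEN signed(tweety)]; (xi) [IF cold(tweety) THEN closed(tweety)]. ⇒ new: signed(tweety), closed(tweety).
[2] (viii) [IF closed(tweety) THEN blue(tweety)]. ⇒ new: blue(tweety).
[3] (vii) [IF blue(tweety) and signed(tweety) THEN penguin(tweety)]; (ix) [IF blue(tweety) THEN flies(tweety)]. ⇒ new: penguin(tweety), flies(tweety).
[4] (v) [IF flies(tweety) and signed(tweety) THEN visible(tweety)]. ⇒ new: visible(tweety).
visible(tweety) first appears in round 4.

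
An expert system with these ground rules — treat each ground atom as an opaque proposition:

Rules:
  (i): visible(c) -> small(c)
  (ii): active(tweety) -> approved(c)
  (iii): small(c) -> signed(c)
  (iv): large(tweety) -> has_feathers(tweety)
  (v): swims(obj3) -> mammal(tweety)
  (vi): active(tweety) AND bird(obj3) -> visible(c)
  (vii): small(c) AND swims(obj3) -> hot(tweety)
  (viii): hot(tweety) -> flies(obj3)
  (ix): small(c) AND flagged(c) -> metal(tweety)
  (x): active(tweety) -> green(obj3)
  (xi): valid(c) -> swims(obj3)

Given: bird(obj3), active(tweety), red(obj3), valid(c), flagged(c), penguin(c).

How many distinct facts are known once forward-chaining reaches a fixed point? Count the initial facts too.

16

Round 1: (ii) [active(tweety) -> approved(c)]; (vi) [active(tweety) AND bird(obj3) -> visible(c)]; (x) [active(tweety) -> green(obj3)]; (xi) [valid(c) -> swims(obj3)]. New: approved(c), visible(c), green(obj3), swims(obj3).
Round 2: (i) [visible(c) -> small(c)]; (v) [swims(obj3) -> mammal(tweety)]. New: small(c), mammal(tweety).
Round 3: (iii) [small(c) -> signed(c)]; (vii) [small(c) AND swims(obj3) -> hot(tweety)]; (ix) [small(c) AND flagged(c) -> metal(tweety)]. New: signed(c), hot(tweety), metal(tweety).
Round 4: (viii) [hot(tweety) -> flies(obj3)]. New: flies(obj3).
Closure: {active(tweety), approved(c), bird(obj3), flagged(c), flies(obj3), green(obj3), hot(tweety), mammal(tweety), metal(tweety), penguin(c), red(obj3), signed(c), small(c), swims(obj3), valid(c), visible(c)} — 16 facts.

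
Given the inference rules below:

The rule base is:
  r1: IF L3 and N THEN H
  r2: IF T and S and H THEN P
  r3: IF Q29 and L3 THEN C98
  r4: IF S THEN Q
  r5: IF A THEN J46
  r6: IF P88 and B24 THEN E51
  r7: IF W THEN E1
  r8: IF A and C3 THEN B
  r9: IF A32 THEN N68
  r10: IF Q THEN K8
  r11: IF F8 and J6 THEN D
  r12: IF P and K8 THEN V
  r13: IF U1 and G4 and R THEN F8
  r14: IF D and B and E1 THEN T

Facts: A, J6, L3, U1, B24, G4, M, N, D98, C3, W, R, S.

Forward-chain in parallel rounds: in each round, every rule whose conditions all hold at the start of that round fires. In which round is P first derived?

4

[1] r1 [IF L3 and N THEN H]; r4 [IF S THEN Q]; r5 [IF A THEN J46]; r7 [IF W THEN E1]; r8 [IF A and C3 THEN B]; r13 [IF U1 and G4 and R THEN F8]. ⇒ new: H, Q, J46, E1, B, F8.
[2] r10 [IF Q THEN K8]; r11 [IF F8 and J6 THEN D]. ⇒ new: K8, D.
[3] r14 [IF D and B and E1 THEN T]. ⇒ new: T.
[4] r2 [IF T and S and H THEN P]. ⇒ new: P.
P first appears in round 4.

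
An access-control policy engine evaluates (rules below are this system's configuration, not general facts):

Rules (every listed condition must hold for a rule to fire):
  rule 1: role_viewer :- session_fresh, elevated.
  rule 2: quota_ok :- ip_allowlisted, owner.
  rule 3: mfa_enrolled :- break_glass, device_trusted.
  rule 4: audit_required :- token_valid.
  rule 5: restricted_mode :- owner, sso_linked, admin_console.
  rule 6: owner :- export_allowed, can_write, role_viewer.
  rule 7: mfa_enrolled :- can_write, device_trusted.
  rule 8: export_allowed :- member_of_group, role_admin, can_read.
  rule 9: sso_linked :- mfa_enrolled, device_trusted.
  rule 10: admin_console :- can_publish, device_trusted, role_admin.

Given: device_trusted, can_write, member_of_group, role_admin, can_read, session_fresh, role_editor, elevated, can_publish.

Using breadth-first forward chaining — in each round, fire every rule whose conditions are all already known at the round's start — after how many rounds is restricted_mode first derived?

[1] rule 1 [role_viewer :- session_fresh, elevated.]; rule 7 [mfa_enrolled :- can_write, device_trusted.]; rule 8 [export_allowed :- member_of_group, role_admin, can_read.]; rule 10 [admin_console :- can_publish, device_trusted, role_admin.]. ⇒ new: role_viewer, mfa_enrolled, export_allowed, admin_console.
[2] rule 6 [owner :- export_allowed, can_write, role_viewer.]; rule 9 [sso_linked :- mfa_enrolled, device_trusted.]. ⇒ new: owner, sso_linked.
[3] rule 5 [restricted_mode :- owner, sso_linked, admin_console.]. ⇒ new: restricted_mode.
restricted_mode first appears in round 3.

3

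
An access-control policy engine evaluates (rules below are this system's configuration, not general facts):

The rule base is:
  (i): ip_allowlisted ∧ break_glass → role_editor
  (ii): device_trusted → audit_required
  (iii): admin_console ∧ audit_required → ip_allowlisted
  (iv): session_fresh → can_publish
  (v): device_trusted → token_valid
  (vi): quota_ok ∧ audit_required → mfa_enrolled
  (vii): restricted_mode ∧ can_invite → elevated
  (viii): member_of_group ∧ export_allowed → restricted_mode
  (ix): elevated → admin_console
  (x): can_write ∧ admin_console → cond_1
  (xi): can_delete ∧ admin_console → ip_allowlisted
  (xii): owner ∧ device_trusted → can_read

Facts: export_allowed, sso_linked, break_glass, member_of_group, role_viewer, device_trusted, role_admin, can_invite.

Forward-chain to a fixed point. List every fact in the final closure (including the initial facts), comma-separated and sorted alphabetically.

admin_console, audit_required, break_glass, can_invite, device_trusted, elevated, export_allowed, ip_allowlisted, member_of_group, restricted_mode, role_admin, role_editor, role_viewer, sso_linked, token_valid

Round 1 fires (ii), (v), (viii), giving audit_required, token_valid, restricted_mode.
Round 2 fires (vii), giving elevated.
Round 3 fires (ix), giving admin_console.
Round 4 fires (iii), giving ip_allowlisted.
Round 5 fires (i), giving role_editor.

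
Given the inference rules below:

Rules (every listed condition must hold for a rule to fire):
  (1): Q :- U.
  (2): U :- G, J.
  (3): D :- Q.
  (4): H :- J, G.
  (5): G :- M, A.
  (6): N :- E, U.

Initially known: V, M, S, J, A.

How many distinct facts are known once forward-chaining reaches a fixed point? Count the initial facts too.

10

Round 1 — (5), derive G.
Round 2 — (2), (4), derive U, H.
Round 3 — (1), derive Q.
Round 4 — (3), derive D.
Closure: {A, D, G, H, J, M, Q, S, U, V} — 10 facts.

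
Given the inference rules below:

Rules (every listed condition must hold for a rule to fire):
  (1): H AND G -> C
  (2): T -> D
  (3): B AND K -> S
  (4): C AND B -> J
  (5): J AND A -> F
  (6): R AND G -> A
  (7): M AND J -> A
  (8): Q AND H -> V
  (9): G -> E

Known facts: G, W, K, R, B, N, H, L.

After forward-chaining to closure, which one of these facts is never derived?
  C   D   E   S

D

Round 1 — (1), (3), (6), (9), derive C, S, A, E.
Round 2 — (4), derive J.
Round 3 — (5), derive F.
Derived: E (round 1), S (round 1), C (round 1). D never appears in any round.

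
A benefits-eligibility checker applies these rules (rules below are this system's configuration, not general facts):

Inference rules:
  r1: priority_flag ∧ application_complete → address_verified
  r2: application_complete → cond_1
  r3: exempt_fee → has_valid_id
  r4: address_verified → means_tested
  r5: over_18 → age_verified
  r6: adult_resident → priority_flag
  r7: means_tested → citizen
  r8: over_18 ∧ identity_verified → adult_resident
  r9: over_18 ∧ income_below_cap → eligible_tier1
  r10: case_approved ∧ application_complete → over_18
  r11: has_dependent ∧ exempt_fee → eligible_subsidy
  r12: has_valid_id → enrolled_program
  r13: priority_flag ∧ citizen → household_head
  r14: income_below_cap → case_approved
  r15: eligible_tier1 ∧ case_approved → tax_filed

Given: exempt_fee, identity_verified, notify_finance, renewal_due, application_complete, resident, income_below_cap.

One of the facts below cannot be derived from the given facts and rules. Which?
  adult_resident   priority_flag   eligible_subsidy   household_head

Round 1 — r2, r3, r14, derive cond_1, has_valid_id, case_approved.
Round 2 — r10, r12, derive over_18, enrolled_program.
Round 3 — r5, r8, r9, derive age_verified, adult_resident, eligible_tier1.
Round 4 — r6, r15, derive priority_flag, tax_filed.
Round 5 — r1, derive address_verified.
Round 6 — r4, derive means_tested.
Round 7 — r7, derive citizen.
Round 8 — r13, derive household_head.
Derived: household_head (round 8), adult_resident (round 3), priority_flag (round 4). eligible_subsidy never appears in any round.

eligible_subsidy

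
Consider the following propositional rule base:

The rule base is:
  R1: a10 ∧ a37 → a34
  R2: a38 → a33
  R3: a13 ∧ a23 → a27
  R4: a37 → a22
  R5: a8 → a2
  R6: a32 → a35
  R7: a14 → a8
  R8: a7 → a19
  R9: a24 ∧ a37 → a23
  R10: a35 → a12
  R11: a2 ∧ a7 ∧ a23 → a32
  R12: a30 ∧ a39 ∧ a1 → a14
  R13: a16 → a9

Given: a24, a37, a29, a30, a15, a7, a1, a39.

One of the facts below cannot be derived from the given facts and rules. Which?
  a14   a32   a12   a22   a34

[1] R4 [a37 → a22]; R8 [a7 → a19]; R9 [a24 ∧ a37 → a23]; R12 [a30 ∧ a39 ∧ a1 → a14]. ⇒ new: a22, a19, a23, a14.
[2] R7 [a14 → a8]. ⇒ new: a8.
[3] R5 [a8 → a2]. ⇒ new: a2.
[4] R11 [a2 ∧ a7 ∧ a23 → a32]. ⇒ new: a32.
[5] R6 [a32 → a35]. ⇒ new: a35.
[6] R10 [a35 → a12]. ⇒ new: a12.
Derived: a32 (round 4), a14 (round 1), a22 (round 1), a12 (round 6). a34 never appears in any round.

a34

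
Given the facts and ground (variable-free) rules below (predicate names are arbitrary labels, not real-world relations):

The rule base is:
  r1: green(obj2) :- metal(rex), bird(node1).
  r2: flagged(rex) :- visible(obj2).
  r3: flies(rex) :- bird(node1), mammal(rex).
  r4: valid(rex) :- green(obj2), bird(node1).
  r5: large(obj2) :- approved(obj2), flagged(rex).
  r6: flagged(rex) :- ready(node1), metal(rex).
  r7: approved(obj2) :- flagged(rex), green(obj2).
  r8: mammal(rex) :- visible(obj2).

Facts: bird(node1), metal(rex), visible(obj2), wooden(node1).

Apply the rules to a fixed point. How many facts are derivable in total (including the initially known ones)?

11

Round 1: r1 [green(obj2) :- metal(rex), bird(node1).]; r2 [flagged(rex) :- visible(obj2).]; r8 [mammal(rex) :- visible(obj2).]. Adds green(obj2), flagged(rex), mammal(rex).
Round 2: r3 [flies(rex) :- bird(node1), mammal(rex).]; r4 [valid(rex) :- green(obj2), bird(node1).]; r7 [approved(obj2) :- flagged(rex), green(obj2).]. Adds flies(rex), valid(rex), approved(obj2).
Round 3: r5 [large(obj2) :- approved(obj2), flagged(rex).]. Adds large(obj2).
Closure: {approved(obj2), bird(node1), flagged(rex), flies(rex), green(obj2), large(obj2), mammal(rex), metal(rex), valid(rex), visible(obj2), wooden(node1)} — 11 facts.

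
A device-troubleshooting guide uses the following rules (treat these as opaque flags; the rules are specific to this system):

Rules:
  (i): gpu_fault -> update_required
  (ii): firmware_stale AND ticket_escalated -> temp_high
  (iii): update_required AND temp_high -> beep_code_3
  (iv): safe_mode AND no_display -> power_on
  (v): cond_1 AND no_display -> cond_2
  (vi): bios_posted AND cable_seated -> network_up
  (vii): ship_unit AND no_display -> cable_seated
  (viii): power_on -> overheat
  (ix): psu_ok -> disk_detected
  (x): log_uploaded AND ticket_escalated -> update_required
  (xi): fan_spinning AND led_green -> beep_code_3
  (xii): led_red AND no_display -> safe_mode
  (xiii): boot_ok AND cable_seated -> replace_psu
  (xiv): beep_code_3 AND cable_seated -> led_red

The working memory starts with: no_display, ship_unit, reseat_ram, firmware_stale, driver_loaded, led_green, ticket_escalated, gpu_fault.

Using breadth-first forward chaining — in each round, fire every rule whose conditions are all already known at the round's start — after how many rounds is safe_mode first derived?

4

[1] (i) [gpu_fault -> update_required]; (ii) [firmware_stale AND ticket_escalated -> temp_high]; (vii) [ship_unit AND no_display -> cable_seated]. ⇒ new: update_required, temp_high, cable_seated.
[2] (iii) [update_required AND temp_high -> beep_code_3]. ⇒ new: beep_code_3.
[3] (xiv) [beep_code_3 AND cable_seated -> led_red]. ⇒ new: led_red.
[4] (xii) [led_red AND no_display -> safe_mode]. ⇒ new: safe_mode.
safe_mode first appears in round 4.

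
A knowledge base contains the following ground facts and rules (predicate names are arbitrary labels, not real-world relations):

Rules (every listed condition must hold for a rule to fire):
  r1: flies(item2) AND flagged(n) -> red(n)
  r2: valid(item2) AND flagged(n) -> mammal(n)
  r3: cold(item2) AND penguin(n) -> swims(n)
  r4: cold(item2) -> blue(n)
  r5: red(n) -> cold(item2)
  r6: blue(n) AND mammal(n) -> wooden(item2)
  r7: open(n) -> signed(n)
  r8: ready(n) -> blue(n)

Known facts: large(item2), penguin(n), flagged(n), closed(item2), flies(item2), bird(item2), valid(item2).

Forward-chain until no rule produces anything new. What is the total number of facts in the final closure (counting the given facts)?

13

Round 1 — r1, r2, derive red(n), mammal(n).
Round 2 — r5, derive cold(item2).
Round 3 — r3, r4, derive swims(n), blue(n).
Round 4 — r6, derive wooden(item2).
Closure: {bird(item2), blue(n), closed(item2), cold(item2), flagged(n), flies(item2), large(item2), mammal(n), penguin(n), red(n), swims(n), valid(item2), wooden(item2)} — 13 facts.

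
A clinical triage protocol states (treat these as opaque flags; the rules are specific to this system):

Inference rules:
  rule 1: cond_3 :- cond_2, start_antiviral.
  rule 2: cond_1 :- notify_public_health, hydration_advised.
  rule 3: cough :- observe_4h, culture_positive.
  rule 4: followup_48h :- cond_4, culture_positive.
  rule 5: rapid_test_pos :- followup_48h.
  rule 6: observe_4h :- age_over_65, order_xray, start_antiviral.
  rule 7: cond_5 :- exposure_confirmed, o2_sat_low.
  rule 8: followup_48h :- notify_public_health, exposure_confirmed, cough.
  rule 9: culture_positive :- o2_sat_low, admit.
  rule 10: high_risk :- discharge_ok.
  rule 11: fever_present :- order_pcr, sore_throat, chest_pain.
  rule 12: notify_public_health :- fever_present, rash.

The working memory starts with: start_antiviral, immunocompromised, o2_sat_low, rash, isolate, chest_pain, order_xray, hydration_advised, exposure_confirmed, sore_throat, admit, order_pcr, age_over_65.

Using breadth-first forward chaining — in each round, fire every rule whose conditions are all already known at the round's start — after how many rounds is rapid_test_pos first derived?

4

Round 1: rule 6 [observe_4h :- age_over_65, order_xray, start_antiviral.]; rule 7 [cond_5 :- exposure_confirmed, o2_sat_low.]; rule 9 [culture_positive :- o2_sat_low, admit.]; rule 11 [fever_present :- order_pcr, sore_throat, chest_pain.]. New: observe_4h, cond_5, culture_positive, fever_present.
Round 2: rule 3 [cough :- observe_4h, culture_positive.]; rule 12 [notify_public_health :- fever_present, rash.]. New: cough, notify_public_health.
Round 3: rule 2 [cond_1 :- notify_public_health, hydration_advised.]; rule 8 [followup_48h :- notify_public_health, exposure_confirmed, cough.]. New: cond_1, followup_48h.
Round 4: rule 5 [rapid_test_pos :- followup_48h.]. New: rapid_test_pos.
rapid_test_pos first appears in round 4.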